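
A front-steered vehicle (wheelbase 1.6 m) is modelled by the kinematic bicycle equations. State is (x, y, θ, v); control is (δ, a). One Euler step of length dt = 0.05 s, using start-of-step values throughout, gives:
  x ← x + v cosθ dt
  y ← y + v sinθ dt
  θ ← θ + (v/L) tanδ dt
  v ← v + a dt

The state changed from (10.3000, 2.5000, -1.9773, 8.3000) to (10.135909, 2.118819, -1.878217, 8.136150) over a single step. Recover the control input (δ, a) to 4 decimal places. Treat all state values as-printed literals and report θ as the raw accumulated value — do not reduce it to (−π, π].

a = (v'−v)/dt = (-0.163850)/0.05 = -3.2770
Δθ = θ'−θ = 0.099083;  (v·dt/L) = 8.3000·0.05/1.6 = 0.259375
tan δ = Δθ·L/(v·dt) = 0.382007  →  δ = 0.3649

δ = 0.3649, a = -3.2770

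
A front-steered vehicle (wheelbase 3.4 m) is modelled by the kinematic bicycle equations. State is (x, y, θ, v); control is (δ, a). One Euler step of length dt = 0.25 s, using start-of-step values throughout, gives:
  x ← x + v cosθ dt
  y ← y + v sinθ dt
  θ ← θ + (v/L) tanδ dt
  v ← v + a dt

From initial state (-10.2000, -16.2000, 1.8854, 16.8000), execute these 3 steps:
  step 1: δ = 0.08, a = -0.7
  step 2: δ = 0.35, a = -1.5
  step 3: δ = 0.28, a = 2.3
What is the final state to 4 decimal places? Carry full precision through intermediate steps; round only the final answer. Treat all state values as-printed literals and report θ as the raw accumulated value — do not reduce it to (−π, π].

(-16.2486, -5.7494, 2.7742, 16.8250)

after step 1 (δ=0.08, a=-0.7): (-11.499646, -12.206140, 1.984435, 16.625000)
after step 2 (δ=0.35, a=-1.5): (-13.170225, -8.400410, 2.430655, 16.250000)
after step 3 (δ=0.28, a=2.3): (-16.248587, -5.749449, 2.774241, 16.825000)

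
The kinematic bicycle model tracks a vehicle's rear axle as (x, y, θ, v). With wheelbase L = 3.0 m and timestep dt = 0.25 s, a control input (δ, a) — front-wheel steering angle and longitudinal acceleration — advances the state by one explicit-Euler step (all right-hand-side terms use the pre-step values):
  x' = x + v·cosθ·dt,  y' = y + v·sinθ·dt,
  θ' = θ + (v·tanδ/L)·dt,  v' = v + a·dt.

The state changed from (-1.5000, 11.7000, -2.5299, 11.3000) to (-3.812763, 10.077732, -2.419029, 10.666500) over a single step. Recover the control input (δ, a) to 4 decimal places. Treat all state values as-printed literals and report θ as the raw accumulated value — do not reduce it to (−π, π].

δ = 0.1172, a = -2.5340

a = (v'−v)/dt = (-0.633500)/0.25 = -2.5340
Δθ = θ'−θ = 0.110871;  (v·dt/L) = 11.3000·0.25/3.0 = 0.941667
tan δ = Δθ·L/(v·dt) = 0.117739  →  δ = 0.1172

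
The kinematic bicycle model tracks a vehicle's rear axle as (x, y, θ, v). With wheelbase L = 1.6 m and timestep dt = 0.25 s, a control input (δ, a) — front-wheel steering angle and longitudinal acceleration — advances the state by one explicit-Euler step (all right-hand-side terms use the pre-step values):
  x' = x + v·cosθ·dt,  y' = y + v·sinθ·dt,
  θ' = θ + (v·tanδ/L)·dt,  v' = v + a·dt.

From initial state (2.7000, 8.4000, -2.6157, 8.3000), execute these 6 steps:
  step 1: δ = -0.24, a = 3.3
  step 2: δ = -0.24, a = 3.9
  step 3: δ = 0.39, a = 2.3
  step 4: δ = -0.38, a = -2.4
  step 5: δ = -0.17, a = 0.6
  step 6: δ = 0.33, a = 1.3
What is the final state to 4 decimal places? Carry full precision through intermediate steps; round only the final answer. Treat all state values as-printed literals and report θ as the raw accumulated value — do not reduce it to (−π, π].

(-10.9709, 7.3979, -3.0225, 10.5500)

after step 1 (δ=-0.24, a=3.3): (0.905382, 7.358381, -2.933067, 9.125000)
after step 2 (δ=-0.24, a=3.9): (-1.326450, 6.886121, -3.281979, 10.100000)
after step 3 (δ=0.39, a=2.3): (-3.826609, 7.239435, -2.633283, 10.675000)
after step 4 (δ=-0.38, a=-2.4): (-6.157945, 5.940552, -3.299491, 10.075000)
after step 5 (δ=-0.17, a=0.6): (-8.645362, 6.336609, -3.569717, 10.225000)
after step 6 (δ=0.33, a=1.3): (-10.970900, 7.397874, -3.022480, 10.550000)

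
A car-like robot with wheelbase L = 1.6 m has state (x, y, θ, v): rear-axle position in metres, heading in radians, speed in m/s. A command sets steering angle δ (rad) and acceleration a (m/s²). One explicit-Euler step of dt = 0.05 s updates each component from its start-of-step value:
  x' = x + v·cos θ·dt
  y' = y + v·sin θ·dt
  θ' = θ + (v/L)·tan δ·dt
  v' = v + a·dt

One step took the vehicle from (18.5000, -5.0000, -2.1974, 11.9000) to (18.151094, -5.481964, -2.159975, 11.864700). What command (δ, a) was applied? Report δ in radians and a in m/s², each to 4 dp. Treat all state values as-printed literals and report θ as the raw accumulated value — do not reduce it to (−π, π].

a = (v'−v)/dt = (-0.035300)/0.05 = -0.7060
Δθ = θ'−θ = 0.037425;  (v·dt/L) = 11.9000·0.05/1.6 = 0.371875
tan δ = Δθ·L/(v·dt) = 0.100639  →  δ = 0.1003

δ = 0.1003, a = -0.7060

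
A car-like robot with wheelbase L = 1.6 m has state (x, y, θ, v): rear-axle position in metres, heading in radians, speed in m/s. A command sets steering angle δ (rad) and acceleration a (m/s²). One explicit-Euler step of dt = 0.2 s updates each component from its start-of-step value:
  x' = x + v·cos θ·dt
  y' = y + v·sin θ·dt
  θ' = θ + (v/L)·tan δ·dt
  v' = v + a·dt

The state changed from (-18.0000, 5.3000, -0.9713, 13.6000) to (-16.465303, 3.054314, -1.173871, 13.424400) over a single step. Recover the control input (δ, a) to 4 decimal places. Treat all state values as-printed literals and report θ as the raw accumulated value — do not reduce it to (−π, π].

δ = -0.1186, a = -0.8780

a = (v'−v)/dt = (-0.175600)/0.2 = -0.8780
Δθ = θ'−θ = -0.202571;  (v·dt/L) = 13.6000·0.2/1.6 = 1.700000
tan δ = Δθ·L/(v·dt) = -0.119159  →  δ = -0.1186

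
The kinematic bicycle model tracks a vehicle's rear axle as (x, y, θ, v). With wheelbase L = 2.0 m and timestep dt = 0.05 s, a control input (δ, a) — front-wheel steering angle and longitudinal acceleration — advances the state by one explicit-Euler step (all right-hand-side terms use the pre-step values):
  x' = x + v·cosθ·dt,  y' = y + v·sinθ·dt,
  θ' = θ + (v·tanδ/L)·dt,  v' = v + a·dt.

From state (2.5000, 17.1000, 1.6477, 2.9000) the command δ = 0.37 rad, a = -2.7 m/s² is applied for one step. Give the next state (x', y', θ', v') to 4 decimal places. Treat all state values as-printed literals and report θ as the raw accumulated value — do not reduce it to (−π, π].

x' = 2.5000 + 2.9000·cos(1.6477)·0.05 = 2.4889
y' = 17.1000 + 2.9000·sin(1.6477)·0.05 = 17.2446
θ' = 1.6477 + (2.9000/2.0)·tan(0.37)·0.05 = 1.6758
v' = 2.9000 − 2.7000·0.05 = 2.7650

(2.4889, 17.2446, 1.6758, 2.7650)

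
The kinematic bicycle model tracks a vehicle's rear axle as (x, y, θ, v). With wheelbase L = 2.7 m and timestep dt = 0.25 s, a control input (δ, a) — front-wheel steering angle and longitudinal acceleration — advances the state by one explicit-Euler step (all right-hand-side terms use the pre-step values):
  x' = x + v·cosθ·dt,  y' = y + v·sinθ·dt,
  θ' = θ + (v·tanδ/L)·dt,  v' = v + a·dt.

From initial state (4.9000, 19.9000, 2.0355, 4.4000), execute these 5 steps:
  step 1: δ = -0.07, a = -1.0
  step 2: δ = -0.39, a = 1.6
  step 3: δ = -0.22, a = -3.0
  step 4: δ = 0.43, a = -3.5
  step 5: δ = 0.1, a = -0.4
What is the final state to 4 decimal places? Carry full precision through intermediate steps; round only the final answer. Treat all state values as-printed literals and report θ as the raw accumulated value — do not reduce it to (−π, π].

after step 1 (δ=-0.07, a=-1.0): (4.407026, 20.883350, 2.006935, 4.150000)
after step 2 (δ=-0.39, a=1.6): (3.968742, 21.823729, 1.848983, 4.550000)
after step 3 (δ=-0.22, a=-3.0): (3.656370, 22.917498, 1.754773, 3.800000)
after step 4 (δ=0.43, a=-3.5): (3.482577, 23.851466, 1.916140, 2.925000)
after step 5 (δ=0.1, a=-0.4): (3.235034, 24.539542, 1.943314, 2.825000)

(3.2350, 24.5395, 1.9433, 2.8250)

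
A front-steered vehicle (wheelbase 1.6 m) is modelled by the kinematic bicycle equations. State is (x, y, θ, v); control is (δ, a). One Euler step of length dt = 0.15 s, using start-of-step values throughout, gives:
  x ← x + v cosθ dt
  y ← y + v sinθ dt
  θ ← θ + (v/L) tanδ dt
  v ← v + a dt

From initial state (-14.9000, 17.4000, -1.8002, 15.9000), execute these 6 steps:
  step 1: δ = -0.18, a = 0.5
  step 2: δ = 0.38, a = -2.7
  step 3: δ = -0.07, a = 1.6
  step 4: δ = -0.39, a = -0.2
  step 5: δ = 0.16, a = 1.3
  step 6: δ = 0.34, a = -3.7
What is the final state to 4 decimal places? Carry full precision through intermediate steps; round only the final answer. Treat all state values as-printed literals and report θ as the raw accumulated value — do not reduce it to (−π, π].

after step 1 (δ=-0.18, a=0.5): (-15.442342, 15.077482, -2.071448, 15.975000)
after step 2 (δ=0.38, a=-2.7): (-16.592536, 12.975324, -1.473265, 15.570000)
after step 3 (δ=-0.07, a=1.6): (-16.365113, 10.650923, -1.575611, 15.810000)
after step 4 (δ=-0.39, a=-0.2): (-16.376530, 8.279451, -2.184871, 15.780000)
after step 5 (δ=0.16, a=1.3): (-17.740402, 6.344885, -1.946130, 15.975000)
after step 6 (δ=0.34, a=-3.7): (-18.618828, 4.115450, -1.416354, 15.420000)

(-18.6188, 4.1154, -1.4164, 15.4200)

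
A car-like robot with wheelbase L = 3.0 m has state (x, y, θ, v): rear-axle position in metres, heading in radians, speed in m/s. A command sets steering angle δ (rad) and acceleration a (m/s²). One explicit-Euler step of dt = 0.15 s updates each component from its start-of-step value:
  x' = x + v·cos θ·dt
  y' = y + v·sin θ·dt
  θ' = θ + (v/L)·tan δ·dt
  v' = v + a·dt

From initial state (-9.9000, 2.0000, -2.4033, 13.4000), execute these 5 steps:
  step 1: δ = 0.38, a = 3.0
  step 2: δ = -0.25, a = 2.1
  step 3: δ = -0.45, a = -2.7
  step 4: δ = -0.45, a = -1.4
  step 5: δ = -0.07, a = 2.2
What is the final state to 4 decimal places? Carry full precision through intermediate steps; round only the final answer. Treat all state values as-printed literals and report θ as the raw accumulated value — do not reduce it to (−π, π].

after step 1 (δ=0.38, a=3.0): (-11.386634, 0.647218, -2.135693, 13.850000)
after step 2 (δ=-0.25, a=2.1): (-12.498780, -1.107530, -2.312518, 14.165000)
after step 3 (δ=-0.45, a=-2.7): (-13.934172, -2.674122, -2.654642, 13.760000)
after step 4 (δ=-0.45, a=-1.4): (-15.758260, -3.639937, -2.986983, 13.550000)
after step 5 (δ=-0.07, a=2.2): (-17.766516, -3.952930, -3.034486, 13.880000)

(-17.7665, -3.9529, -3.0345, 13.8800)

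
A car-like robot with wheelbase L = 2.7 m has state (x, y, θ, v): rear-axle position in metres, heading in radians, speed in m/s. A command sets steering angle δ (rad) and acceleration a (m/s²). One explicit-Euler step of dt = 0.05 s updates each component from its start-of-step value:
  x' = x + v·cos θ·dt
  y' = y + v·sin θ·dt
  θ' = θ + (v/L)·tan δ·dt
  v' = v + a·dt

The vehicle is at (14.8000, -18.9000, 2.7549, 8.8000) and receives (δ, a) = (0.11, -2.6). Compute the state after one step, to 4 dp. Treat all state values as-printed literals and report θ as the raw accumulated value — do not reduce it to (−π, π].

(14.3925, -18.7341, 2.7729, 8.6700)

x' = 14.8000 + 8.8000·cos(2.7549)·0.05 = 14.3925
y' = -18.9000 + 8.8000·sin(2.7549)·0.05 = -18.7341
θ' = 2.7549 + (8.8000/2.7)·tan(0.11)·0.05 = 2.7729
v' = 8.8000 − 2.6000·0.05 = 8.6700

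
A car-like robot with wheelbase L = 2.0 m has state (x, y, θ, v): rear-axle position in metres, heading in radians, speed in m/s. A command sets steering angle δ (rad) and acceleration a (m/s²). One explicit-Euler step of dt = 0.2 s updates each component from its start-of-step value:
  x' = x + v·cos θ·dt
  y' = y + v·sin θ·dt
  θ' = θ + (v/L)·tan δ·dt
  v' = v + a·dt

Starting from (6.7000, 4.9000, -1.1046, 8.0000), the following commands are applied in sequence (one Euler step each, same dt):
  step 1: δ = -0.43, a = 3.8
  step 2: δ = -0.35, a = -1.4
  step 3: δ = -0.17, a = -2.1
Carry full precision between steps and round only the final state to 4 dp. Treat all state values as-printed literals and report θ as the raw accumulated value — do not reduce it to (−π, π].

after step 1 (δ=-0.43, a=3.8): (7.419187, 3.470745, -1.471497, 8.760000)
after step 2 (δ=-0.35, a=-1.4): (7.592874, 1.727375, -1.791262, 8.480000)
after step 3 (δ=-0.17, a=-2.1): (7.221986, 0.072426, -1.936827, 8.060000)

(7.2220, 0.0724, -1.9368, 8.0600)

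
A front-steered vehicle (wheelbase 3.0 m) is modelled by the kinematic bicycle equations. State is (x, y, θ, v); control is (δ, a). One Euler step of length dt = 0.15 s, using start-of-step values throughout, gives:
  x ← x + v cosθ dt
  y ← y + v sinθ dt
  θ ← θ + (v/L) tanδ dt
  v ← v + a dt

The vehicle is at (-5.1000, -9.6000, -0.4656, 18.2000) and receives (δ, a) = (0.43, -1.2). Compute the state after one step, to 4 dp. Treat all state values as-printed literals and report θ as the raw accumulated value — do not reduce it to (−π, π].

(-2.6606, -10.8257, -0.0483, 18.0200)

x' = -5.1000 + 18.2000·cos(-0.4656)·0.15 = -2.6606
y' = -9.6000 + 18.2000·sin(-0.4656)·0.15 = -10.8257
θ' = -0.4656 + (18.2000/3.0)·tan(0.43)·0.15 = -0.0483
v' = 18.2000 − 1.2000·0.15 = 18.0200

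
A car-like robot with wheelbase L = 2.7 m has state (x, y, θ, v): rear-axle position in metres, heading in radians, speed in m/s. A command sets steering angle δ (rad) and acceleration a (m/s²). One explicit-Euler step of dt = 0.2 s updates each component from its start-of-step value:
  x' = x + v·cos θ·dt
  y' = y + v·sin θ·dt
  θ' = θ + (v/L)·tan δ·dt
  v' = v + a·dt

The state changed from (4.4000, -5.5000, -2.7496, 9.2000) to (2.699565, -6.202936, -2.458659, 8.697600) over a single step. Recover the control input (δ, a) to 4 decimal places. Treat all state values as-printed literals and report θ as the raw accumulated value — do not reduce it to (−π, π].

a = (v'−v)/dt = (-0.502400)/0.2 = -2.5120
Δθ = θ'−θ = 0.290941;  (v·dt/L) = 9.2000·0.2/2.7 = 0.681481
tan δ = Δθ·L/(v·dt) = 0.426924  →  δ = 0.4035

δ = 0.4035, a = -2.5120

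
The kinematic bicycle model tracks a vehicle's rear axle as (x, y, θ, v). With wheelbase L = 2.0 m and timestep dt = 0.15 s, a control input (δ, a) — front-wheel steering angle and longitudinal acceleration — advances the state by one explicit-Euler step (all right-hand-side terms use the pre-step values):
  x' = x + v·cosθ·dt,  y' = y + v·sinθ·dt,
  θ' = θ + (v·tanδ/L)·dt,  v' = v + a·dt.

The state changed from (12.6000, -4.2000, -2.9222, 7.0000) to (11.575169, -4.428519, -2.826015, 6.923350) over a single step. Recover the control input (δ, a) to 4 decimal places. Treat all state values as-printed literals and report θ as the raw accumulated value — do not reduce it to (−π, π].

a = (v'−v)/dt = (-0.076650)/0.15 = -0.5110
Δθ = θ'−θ = 0.096185;  (v·dt/L) = 7.0000·0.15/2.0 = 0.525000
tan δ = Δθ·L/(v·dt) = 0.183210  →  δ = 0.1812

δ = 0.1812, a = -0.5110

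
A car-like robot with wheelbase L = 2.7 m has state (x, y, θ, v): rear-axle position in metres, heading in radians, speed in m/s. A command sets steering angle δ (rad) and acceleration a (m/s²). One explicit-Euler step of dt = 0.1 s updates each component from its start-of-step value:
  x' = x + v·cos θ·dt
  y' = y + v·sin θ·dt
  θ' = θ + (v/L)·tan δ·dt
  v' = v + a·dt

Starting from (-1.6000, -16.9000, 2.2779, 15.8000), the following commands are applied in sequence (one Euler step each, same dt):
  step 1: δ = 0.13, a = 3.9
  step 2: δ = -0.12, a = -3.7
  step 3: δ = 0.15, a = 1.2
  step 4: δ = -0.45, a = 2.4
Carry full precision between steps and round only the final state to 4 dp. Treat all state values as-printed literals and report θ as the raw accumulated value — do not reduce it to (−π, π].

after step 1 (δ=0.13, a=3.9): (-2.626423, -15.698810, 2.354406, 16.190000)
after step 2 (δ=-0.12, a=-3.7): (-3.769179, -14.551958, 2.282103, 15.820000)
after step 3 (δ=0.15, a=1.2): (-4.801946, -13.353578, 2.370657, 15.940000)
after step 4 (δ=-0.45, a=2.4): (-5.945256, -12.242868, 2.085475, 16.180000)

(-5.9453, -12.2429, 2.0855, 16.1800)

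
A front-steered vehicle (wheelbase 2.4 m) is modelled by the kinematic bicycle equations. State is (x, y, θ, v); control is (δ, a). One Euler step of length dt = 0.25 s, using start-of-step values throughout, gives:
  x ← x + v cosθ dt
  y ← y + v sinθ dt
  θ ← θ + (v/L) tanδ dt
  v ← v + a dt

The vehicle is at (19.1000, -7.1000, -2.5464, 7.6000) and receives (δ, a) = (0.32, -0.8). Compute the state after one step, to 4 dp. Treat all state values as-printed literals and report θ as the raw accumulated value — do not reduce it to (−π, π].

x' = 19.1000 + 7.6000·cos(-2.5464)·0.25 = 17.5267
y' = -7.1000 + 7.6000·sin(-2.5464)·0.25 = -8.1653
θ' = -2.5464 + (7.6000/2.4)·tan(0.32)·0.25 = -2.2841
v' = 7.6000 − 0.8000·0.25 = 7.4000

(17.5267, -8.1653, -2.2841, 7.4000)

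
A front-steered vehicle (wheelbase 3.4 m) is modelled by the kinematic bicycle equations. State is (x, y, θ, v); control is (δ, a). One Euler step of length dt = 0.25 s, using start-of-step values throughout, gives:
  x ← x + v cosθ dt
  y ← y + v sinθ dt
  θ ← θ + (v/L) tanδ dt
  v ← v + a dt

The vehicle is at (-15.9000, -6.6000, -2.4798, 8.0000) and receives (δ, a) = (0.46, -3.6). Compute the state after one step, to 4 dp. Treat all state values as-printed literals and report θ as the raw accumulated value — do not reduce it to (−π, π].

(-17.4778, -7.8291, -2.1884, 7.1000)

x' = -15.9000 + 8.0000·cos(-2.4798)·0.25 = -17.4778
y' = -6.6000 + 8.0000·sin(-2.4798)·0.25 = -7.8291
θ' = -2.4798 + (8.0000/3.4)·tan(0.46)·0.25 = -2.1884
v' = 8.0000 − 3.6000·0.25 = 7.1000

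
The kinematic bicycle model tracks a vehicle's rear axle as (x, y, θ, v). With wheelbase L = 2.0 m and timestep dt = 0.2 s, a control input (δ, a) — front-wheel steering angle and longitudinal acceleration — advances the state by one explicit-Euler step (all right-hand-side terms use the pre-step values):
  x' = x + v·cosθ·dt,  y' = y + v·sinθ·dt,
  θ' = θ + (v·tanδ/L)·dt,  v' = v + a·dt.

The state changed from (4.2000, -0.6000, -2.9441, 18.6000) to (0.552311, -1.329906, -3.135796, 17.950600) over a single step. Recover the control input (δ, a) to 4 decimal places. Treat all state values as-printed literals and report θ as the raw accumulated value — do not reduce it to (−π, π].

δ = -0.1027, a = -3.2470

a = (v'−v)/dt = (-0.649400)/0.2 = -3.2470
Δθ = θ'−θ = -0.191696;  (v·dt/L) = 18.6000·0.2/2.0 = 1.860000
tan δ = Δθ·L/(v·dt) = -0.103062  →  δ = -0.1027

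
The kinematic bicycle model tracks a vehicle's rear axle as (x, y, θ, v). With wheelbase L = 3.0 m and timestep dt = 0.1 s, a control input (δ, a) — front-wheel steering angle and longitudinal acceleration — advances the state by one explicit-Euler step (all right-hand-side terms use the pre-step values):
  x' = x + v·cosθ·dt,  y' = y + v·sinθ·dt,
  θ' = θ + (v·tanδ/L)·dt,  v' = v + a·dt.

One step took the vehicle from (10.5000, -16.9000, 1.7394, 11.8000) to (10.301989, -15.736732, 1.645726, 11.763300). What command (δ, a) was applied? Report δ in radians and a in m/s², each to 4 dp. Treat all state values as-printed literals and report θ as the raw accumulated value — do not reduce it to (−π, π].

δ = -0.2338, a = -0.3670

a = (v'−v)/dt = (-0.036700)/0.1 = -0.3670
Δθ = θ'−θ = -0.093674;  (v·dt/L) = 11.8000·0.1/3.0 = 0.393333
tan δ = Δθ·L/(v·dt) = -0.238154  →  δ = -0.2338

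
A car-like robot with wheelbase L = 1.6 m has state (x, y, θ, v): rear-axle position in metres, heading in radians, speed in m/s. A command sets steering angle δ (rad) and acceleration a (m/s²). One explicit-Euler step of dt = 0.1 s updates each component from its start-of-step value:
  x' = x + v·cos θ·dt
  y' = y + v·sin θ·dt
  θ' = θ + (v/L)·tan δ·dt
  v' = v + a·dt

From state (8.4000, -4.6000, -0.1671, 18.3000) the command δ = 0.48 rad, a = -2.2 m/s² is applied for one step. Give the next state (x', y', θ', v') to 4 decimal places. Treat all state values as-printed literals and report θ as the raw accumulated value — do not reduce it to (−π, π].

x' = 8.4000 + 18.3000·cos(-0.1671)·0.1 = 10.2045
y' = -4.6000 + 18.3000·sin(-0.1671)·0.1 = -4.9044
θ' = -0.1671 + (18.3000/1.6)·tan(0.48)·0.1 = 0.4283
v' = 18.3000 − 2.2000·0.1 = 18.0800

(10.2045, -4.9044, 0.4283, 18.0800)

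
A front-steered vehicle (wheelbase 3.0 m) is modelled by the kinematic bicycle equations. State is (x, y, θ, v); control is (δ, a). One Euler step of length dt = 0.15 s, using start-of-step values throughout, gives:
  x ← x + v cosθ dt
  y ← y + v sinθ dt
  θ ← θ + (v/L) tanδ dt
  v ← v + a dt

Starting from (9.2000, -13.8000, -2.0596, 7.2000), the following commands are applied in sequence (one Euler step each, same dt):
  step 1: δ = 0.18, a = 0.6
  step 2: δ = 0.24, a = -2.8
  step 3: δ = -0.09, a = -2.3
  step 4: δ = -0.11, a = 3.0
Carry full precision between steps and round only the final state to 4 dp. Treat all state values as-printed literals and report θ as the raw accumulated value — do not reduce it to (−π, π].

(7.5563, -17.6383, -1.9719, 6.9750)

after step 1 (δ=0.18, a=0.6): (8.692864, -14.753527, -1.994091, 7.290000)
after step 2 (δ=0.24, a=-2.8): (8.243691, -15.750515, -1.904892, 6.870000)
after step 3 (δ=-0.09, a=-2.3): (7.905775, -16.724036, -1.935890, 6.525000)
after step 4 (δ=-0.11, a=3.0): (7.556325, -17.638277, -1.971923, 6.975000)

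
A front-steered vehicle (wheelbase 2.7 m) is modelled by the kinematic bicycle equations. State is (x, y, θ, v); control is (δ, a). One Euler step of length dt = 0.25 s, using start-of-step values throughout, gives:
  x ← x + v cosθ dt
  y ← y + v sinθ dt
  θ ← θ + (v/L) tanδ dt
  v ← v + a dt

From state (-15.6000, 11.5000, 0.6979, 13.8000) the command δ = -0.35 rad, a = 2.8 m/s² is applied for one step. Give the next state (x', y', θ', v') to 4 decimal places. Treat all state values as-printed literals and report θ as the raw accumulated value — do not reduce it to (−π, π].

(-12.9566, 13.7170, 0.2315, 14.5000)

x' = -15.6000 + 13.8000·cos(0.6979)·0.25 = -12.9566
y' = 11.5000 + 13.8000·sin(0.6979)·0.25 = 13.7170
θ' = 0.6979 + (13.8000/2.7)·tan(-0.35)·0.25 = 0.2315
v' = 13.8000 + 2.8000·0.25 = 14.5000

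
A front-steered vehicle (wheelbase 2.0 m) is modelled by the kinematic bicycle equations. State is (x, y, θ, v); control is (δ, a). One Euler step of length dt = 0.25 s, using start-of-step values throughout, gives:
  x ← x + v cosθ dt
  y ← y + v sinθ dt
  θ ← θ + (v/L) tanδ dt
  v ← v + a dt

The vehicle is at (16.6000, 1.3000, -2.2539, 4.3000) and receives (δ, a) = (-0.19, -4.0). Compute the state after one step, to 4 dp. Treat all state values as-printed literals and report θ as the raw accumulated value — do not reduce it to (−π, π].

x' = 16.6000 + 4.3000·cos(-2.2539)·0.25 = 15.9215
y' = 1.3000 + 4.3000·sin(-2.2539)·0.25 = 0.4662
θ' = -2.2539 + (4.3000/2.0)·tan(-0.19)·0.25 = -2.3573
v' = 4.3000 − 4.0000·0.25 = 3.3000

(15.9215, 0.4662, -2.3573, 3.3000)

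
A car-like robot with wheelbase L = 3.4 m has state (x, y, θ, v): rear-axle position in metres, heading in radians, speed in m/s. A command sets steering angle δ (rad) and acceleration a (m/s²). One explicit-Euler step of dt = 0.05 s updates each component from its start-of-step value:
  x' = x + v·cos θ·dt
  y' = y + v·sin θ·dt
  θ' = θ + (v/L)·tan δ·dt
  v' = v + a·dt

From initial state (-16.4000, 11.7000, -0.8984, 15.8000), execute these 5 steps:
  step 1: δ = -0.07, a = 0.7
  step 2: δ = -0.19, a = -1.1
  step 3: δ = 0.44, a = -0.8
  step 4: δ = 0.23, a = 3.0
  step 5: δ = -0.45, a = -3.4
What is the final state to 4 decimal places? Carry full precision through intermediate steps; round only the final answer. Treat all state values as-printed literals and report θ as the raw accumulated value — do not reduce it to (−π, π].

after step 1 (δ=-0.07, a=0.7): (-15.907939, 11.081958, -0.914691, 15.835000)
after step 2 (δ=-0.19, a=-1.1): (-15.424943, 10.454596, -0.959476, 15.780000)
after step 3 (δ=0.44, a=-0.8): (-14.972098, 9.808491, -0.850228, 15.740000)
after step 4 (δ=0.23, a=3.0): (-14.452825, 9.217115, -0.796030, 15.890000)
after step 5 (δ=-0.45, a=-3.4): (-13.897034, 8.649377, -0.908909, 15.720000)

(-13.8970, 8.6494, -0.9089, 15.7200)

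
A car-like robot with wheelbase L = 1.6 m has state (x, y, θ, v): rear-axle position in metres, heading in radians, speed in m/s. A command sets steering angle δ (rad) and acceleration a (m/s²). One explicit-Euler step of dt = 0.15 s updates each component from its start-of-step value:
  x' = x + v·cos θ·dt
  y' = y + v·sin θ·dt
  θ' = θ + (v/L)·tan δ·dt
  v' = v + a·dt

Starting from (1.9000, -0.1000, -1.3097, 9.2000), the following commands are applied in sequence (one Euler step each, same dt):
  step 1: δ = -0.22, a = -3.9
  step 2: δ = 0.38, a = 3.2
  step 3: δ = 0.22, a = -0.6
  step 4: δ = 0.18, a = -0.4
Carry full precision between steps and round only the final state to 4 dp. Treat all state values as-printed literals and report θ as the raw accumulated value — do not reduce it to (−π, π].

after step 1 (δ=-0.22, a=-3.9): (2.256233, -1.433228, -1.502572, 8.615000)
after step 2 (δ=0.38, a=3.2): (2.344328, -2.722472, -1.179984, 9.095000)
after step 3 (δ=0.22, a=-0.6): (2.864025, -3.983857, -0.989313, 9.005000)
after step 4 (δ=0.18, a=-0.4): (3.605944, -5.112610, -0.835691, 8.945000)

(3.6059, -5.1126, -0.8357, 8.9450)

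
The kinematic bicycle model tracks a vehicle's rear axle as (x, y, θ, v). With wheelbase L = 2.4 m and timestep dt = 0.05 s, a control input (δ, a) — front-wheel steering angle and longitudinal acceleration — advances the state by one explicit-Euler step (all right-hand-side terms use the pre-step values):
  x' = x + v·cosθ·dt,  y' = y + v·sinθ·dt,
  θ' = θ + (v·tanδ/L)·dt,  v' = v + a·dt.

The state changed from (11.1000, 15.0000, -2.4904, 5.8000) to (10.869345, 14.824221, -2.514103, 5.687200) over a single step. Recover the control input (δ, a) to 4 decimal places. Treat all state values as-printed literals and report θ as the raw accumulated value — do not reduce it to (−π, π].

δ = -0.1937, a = -2.2560

a = (v'−v)/dt = (-0.112800)/0.05 = -2.2560
Δθ = θ'−θ = -0.023703;  (v·dt/L) = 5.8000·0.05/2.4 = 0.120833
tan δ = Δθ·L/(v·dt) = -0.196163  →  δ = -0.1937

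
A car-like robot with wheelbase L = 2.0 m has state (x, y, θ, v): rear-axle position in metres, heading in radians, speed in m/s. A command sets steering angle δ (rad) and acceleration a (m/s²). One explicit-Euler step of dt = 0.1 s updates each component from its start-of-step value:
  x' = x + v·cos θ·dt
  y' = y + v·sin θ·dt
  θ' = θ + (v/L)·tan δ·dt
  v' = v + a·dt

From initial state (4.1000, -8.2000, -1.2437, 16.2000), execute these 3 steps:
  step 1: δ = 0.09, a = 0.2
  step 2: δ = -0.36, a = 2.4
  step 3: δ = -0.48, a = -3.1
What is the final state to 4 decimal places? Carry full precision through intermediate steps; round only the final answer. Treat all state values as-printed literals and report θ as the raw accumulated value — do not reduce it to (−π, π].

(5.4084, -12.8665, -1.9043, 16.1500)

after step 1 (δ=0.09, a=0.2): (4.620497, -9.734106, -1.170603, 16.220000)
after step 2 (δ=-0.36, a=2.4): (5.252423, -11.227945, -1.475865, 16.460000)
after step 3 (δ=-0.48, a=-3.1): (5.408445, -12.866534, -1.904328, 16.150000)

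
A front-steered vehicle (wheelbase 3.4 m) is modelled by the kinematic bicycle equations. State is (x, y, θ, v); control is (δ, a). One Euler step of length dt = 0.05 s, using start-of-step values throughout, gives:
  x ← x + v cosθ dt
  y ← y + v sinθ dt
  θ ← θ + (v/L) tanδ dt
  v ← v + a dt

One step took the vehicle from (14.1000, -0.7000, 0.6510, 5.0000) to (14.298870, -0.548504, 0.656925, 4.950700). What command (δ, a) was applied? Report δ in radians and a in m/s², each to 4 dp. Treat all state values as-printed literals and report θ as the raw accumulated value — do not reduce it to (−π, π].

a = (v'−v)/dt = (-0.049300)/0.05 = -0.9860
Δθ = θ'−θ = 0.005925;  (v·dt/L) = 5.0000·0.05/3.4 = 0.073529
tan δ = Δθ·L/(v·dt) = 0.080580  →  δ = 0.0804

δ = 0.0804, a = -0.9860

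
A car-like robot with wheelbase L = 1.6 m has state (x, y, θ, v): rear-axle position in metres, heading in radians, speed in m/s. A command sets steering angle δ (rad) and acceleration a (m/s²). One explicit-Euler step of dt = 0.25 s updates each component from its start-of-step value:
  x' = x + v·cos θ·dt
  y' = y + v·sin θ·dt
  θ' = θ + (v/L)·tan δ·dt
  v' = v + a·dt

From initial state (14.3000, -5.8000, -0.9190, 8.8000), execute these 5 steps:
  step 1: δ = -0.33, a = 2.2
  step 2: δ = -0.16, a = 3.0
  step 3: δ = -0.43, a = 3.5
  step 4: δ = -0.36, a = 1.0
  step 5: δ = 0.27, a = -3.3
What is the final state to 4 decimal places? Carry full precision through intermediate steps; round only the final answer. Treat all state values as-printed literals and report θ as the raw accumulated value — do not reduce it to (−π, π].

(11.2130, -14.7326, -2.5096, 10.4000)

after step 1 (δ=-0.33, a=2.2): (15.634554, -7.548990, -1.389972, 9.350000)
after step 2 (δ=-0.16, a=3.0): (16.054932, -9.848379, -1.625737, 10.100000)
after step 3 (δ=-0.43, a=3.5): (15.916277, -12.369569, -2.349498, 10.975000)
after step 4 (δ=-0.36, a=1.0): (13.989187, -14.322641, -2.994970, 11.225000)
after step 5 (δ=0.27, a=-3.3): (11.213048, -14.732627, -2.509563, 10.400000)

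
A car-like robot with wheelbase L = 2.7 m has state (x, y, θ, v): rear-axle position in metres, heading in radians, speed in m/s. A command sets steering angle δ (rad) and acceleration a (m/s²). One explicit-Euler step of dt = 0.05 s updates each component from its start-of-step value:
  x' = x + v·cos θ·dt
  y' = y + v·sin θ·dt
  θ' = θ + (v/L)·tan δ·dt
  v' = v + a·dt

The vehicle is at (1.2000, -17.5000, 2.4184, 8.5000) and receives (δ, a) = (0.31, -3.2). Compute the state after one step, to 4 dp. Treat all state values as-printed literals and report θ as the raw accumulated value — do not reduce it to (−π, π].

x' = 1.2000 + 8.5000·cos(2.4184)·0.05 = 0.8814
y' = -17.5000 + 8.5000·sin(2.4184)·0.05 = -17.2187
θ' = 2.4184 + (8.5000/2.7)·tan(0.31)·0.05 = 2.4688
v' = 8.5000 − 3.2000·0.05 = 8.3400

(0.8814, -17.2187, 2.4688, 8.3400)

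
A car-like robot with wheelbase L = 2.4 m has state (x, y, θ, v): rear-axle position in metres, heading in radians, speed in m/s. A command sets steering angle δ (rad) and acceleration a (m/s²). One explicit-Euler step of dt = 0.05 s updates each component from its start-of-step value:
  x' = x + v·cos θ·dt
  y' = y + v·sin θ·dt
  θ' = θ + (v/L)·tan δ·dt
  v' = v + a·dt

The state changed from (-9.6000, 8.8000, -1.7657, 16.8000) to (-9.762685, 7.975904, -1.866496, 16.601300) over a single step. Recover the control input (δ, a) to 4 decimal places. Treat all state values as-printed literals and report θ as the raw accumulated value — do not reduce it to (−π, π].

a = (v'−v)/dt = (-0.198700)/0.05 = -3.9740
Δθ = θ'−θ = -0.100796;  (v·dt/L) = 16.8000·0.05/2.4 = 0.350000
tan δ = Δθ·L/(v·dt) = -0.287989  →  δ = -0.2804

δ = -0.2804, a = -3.9740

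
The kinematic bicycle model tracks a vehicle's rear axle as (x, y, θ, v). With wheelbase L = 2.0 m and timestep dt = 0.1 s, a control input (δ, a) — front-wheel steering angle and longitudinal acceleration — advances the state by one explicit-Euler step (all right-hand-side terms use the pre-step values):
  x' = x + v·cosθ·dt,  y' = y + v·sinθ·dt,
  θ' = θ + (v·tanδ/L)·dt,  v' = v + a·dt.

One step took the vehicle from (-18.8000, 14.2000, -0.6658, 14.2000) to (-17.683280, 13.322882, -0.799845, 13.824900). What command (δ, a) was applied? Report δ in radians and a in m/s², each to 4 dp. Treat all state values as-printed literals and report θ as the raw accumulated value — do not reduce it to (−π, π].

δ = -0.1866, a = -3.7510

a = (v'−v)/dt = (-0.375100)/0.1 = -3.7510
Δθ = θ'−θ = -0.134045;  (v·dt/L) = 14.2000·0.1/2.0 = 0.710000
tan δ = Δθ·L/(v·dt) = -0.188796  →  δ = -0.1866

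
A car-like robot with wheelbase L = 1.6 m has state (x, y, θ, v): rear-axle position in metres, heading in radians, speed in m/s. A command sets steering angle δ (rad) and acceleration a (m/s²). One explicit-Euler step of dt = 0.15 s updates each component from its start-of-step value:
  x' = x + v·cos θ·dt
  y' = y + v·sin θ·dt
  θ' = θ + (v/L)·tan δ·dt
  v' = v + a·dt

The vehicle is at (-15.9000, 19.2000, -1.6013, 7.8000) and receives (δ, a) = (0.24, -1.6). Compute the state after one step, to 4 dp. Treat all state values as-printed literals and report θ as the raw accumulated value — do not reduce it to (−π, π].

x' = -15.9000 + 7.8000·cos(-1.6013)·0.15 = -15.9357
y' = 19.2000 + 7.8000·sin(-1.6013)·0.15 = 18.0305
θ' = -1.6013 + (7.8000/1.6)·tan(0.24)·0.15 = -1.4224
v' = 7.8000 − 1.6000·0.15 = 7.5600

(-15.9357, 18.0305, -1.4224, 7.5600)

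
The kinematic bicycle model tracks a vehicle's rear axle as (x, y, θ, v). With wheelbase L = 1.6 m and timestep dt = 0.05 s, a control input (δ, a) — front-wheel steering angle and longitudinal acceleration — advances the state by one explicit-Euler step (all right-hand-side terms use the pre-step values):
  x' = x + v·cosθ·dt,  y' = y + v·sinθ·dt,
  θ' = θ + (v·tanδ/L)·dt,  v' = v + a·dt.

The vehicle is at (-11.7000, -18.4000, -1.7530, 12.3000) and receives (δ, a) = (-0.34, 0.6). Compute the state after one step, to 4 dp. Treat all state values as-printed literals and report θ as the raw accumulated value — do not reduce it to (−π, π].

(-11.8114, -19.0048, -1.8890, 12.3300)

x' = -11.7000 + 12.3000·cos(-1.7530)·0.05 = -11.8114
y' = -18.4000 + 12.3000·sin(-1.7530)·0.05 = -19.0048
θ' = -1.7530 + (12.3000/1.6)·tan(-0.34)·0.05 = -1.8890
v' = 12.3000 + 0.6000·0.05 = 12.3300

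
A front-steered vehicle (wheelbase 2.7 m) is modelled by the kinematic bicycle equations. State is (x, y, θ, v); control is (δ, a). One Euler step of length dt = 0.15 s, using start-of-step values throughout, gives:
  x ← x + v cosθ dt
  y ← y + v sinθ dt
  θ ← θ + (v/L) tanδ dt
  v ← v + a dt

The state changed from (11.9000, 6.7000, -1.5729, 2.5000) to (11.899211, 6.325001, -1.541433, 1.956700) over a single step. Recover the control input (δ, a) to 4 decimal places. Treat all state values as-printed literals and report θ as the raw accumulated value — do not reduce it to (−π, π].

δ = 0.2228, a = -3.6220

a = (v'−v)/dt = (-0.543300)/0.15 = -3.6220
Δθ = θ'−θ = 0.031467;  (v·dt/L) = 2.5000·0.15/2.7 = 0.138889
tan δ = Δθ·L/(v·dt) = 0.226562  →  δ = 0.2228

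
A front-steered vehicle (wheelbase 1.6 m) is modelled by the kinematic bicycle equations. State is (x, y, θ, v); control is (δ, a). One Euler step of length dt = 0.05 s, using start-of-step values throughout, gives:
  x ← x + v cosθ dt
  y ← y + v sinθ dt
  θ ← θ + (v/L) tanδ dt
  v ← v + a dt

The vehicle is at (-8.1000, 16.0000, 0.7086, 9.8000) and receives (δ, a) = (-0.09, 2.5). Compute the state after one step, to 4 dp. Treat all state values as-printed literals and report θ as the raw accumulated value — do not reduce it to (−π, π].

x' = -8.1000 + 9.8000·cos(0.7086)·0.05 = -7.7280
y' = 16.0000 + 9.8000·sin(0.7086)·0.05 = 16.3189
θ' = 0.7086 + (9.8000/1.6)·tan(-0.09)·0.05 = 0.6810
v' = 9.8000 + 2.5000·0.05 = 9.9250

(-7.7280, 16.3189, 0.6810, 9.9250)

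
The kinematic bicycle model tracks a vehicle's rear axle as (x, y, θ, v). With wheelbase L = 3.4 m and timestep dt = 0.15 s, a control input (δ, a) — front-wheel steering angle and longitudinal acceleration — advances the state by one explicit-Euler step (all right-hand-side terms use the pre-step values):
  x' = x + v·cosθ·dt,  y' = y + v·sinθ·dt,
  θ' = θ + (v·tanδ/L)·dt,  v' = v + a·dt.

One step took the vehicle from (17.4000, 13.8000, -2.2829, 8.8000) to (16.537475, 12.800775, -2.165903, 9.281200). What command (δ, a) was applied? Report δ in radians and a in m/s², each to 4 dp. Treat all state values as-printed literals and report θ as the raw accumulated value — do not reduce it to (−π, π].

a = (v'−v)/dt = (0.481200)/0.15 = 3.2080
Δθ = θ'−θ = 0.116997;  (v·dt/L) = 8.8000·0.15/3.4 = 0.388235
tan δ = Δθ·L/(v·dt) = 0.301356  →  δ = 0.2927

δ = 0.2927, a = 3.2080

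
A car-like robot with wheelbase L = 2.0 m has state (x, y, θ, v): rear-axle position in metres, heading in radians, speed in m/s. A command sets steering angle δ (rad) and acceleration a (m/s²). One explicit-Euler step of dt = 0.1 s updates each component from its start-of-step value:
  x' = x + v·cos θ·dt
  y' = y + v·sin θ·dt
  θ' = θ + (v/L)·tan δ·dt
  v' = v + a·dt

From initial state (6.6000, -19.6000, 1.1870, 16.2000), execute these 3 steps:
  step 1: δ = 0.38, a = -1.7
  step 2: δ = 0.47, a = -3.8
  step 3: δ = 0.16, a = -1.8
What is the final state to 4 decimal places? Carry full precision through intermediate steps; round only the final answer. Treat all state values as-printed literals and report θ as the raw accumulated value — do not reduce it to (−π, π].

after step 1 (δ=0.38, a=-1.7): (7.206598, -18.097855, 1.510524, 16.030000)
after step 2 (δ=0.47, a=-3.8): (7.303156, -16.497766, 1.917659, 15.650000)
after step 3 (δ=0.16, a=-1.8): (6.771136, -15.025971, 2.043938, 15.470000)

(6.7711, -15.0260, 2.0439, 15.4700)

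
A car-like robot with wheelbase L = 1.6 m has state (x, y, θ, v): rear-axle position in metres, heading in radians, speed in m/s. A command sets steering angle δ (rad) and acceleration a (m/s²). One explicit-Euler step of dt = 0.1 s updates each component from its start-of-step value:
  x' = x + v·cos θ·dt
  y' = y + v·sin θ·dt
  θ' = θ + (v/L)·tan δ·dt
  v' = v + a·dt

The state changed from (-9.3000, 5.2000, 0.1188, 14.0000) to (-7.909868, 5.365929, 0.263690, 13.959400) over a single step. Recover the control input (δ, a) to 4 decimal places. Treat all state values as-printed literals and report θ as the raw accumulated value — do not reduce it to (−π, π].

δ = 0.1641, a = -0.4060

a = (v'−v)/dt = (-0.040600)/0.1 = -0.4060
Δθ = θ'−θ = 0.144890;  (v·dt/L) = 14.0000·0.1/1.6 = 0.875000
tan δ = Δθ·L/(v·dt) = 0.165589  →  δ = 0.1641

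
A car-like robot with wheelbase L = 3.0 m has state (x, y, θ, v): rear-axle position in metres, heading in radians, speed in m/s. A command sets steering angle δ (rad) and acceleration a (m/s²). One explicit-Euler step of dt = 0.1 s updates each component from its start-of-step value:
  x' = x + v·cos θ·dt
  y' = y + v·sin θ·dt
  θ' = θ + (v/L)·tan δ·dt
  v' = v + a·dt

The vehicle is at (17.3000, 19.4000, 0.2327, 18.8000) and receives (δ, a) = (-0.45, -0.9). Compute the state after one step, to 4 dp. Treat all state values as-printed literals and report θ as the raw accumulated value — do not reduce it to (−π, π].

(19.1293, 19.8335, -0.0700, 18.7100)

x' = 17.3000 + 18.8000·cos(0.2327)·0.1 = 19.1293
y' = 19.4000 + 18.8000·sin(0.2327)·0.1 = 19.8335
θ' = 0.2327 + (18.8000/3.0)·tan(-0.45)·0.1 = -0.0700
v' = 18.8000 − 0.9000·0.1 = 18.7100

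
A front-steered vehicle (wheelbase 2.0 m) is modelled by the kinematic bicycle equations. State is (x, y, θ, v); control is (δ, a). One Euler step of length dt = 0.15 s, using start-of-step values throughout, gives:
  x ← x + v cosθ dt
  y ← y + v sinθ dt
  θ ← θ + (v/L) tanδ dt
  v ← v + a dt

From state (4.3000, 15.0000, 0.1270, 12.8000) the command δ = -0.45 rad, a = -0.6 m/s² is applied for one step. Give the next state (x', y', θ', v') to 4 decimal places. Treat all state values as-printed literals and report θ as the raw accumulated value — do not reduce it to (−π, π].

x' = 4.3000 + 12.8000·cos(0.1270)·0.15 = 6.2045
y' = 15.0000 + 12.8000·sin(0.1270)·0.15 = 15.2432
θ' = 0.1270 + (12.8000/2.0)·tan(-0.45)·0.15 = -0.3367
v' = 12.8000 − 0.6000·0.15 = 12.7100

(6.2045, 15.2432, -0.3367, 12.7100)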